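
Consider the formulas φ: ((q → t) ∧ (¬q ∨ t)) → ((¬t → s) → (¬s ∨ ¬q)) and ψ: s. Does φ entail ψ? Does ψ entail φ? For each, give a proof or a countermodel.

Neither implication holds.

Forward direction. This fails. Under s = F, t = F, q = F, the left side is true but the right side is false.

Converse. This fails. Under s = T, t = T, q = T, the left side is false but the right side is true.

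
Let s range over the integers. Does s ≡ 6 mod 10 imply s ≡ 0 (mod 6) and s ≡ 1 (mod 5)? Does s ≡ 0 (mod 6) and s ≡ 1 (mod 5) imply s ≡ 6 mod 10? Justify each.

Only the reverse direction holds.

(⇒) This fails: s = 16 gives 16 ≡ 6 (mod 10) but 16 ≡ 4 (mod 6), so the conjunction on the right does not hold.

(⇐) Conversely, if s ≡ 0 (mod 6) and s ≡ 1 (mod 5), then by the Chinese remainder theorem s ≡ 6 (mod 30). Since 6 ≡ 6 (mod 10) and 10 ∣ 30, we get s ≡ 6 (mod 10).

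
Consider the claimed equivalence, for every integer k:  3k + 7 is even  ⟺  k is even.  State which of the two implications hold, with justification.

Neither direction holds.

(⟹) This fails: k = 7 gives 3k + 7 = 28, which is even, but 7 is odd, not even.

(⟸) This also fails: k = 0 is even, but 3k + 7 = 7 is odd, not even.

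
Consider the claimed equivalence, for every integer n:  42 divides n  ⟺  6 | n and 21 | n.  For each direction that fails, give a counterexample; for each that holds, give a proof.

(⟹) If 42 ∣ n, write n = 42q. Since 42 = 7·6, n = 6·(7q), so 6 ∣ n; and since 42 = 2·21, n = 21·(2q), so 21 ∣ n.

(⟸) Suppose 6 ∣ n and 21 ∣ n. Any common multiple of 6 and 21 is a multiple of their lcm; here lcm(6, 21) = 6·21/gcd(6, 21) = 126/3 = 42, so 42 ∣ n.

Both directions hold; the statement is true.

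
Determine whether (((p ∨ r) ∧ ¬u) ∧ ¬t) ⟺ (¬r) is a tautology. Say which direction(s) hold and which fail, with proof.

(⟹) This fails. Under p = F, t = F, u = F, r = T, the left side is true but the right side is false.

(⟸) This fails. Under p = F, t = F, u = F, r = F, the left side is false but the right side is true.

(⇒) fails and (⇐) fails.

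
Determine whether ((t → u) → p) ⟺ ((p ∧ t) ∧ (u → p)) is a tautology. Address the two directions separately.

Forward direction. This fails. Under p = T, u = F, t = F, the left side is true but the right side is false.

Converse. Assume the antecedent. If p is true, (t → u) → p reduces to true regardless of the other variables. If p is false, the antecedent cannot hold. Either way (t → u) → p holds.

Only the reverse direction holds.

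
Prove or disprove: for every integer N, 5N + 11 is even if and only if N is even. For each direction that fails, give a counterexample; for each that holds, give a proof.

Forward direction. This fails: N = 5 gives 5N + 11 = 36, which is even, but 5 is odd, not even.

Converse. This also fails: N = 4 is even, but 5N + 11 = 31 is odd, not even.

Neither direction holds.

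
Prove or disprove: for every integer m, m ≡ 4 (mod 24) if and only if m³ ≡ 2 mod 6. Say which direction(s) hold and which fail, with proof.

(⟹) This fails: take m = 4. Then 4 ≡ 4 (mod 24), but 4³ = 64 ≡ 4 (mod 6), not 2.

(⟸) This fails: take m = 2. Then 2³ = 8 ≡ 2 (mod 6), yet 2 ≡ 2 (mod 24), not 4.

Neither implication holds.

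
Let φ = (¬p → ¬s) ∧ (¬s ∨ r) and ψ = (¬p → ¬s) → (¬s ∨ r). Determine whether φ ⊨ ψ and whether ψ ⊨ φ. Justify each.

(⟸) This fails. Under s = T, r = F, p = F, the left side is false but the right side is true.

(⟹) Assume the antecedent. If s is true, the antecedent forces (s = T, r = T, p = T), and (¬p → ¬s) → (¬s ∨ r) holds there. If s is false, (¬p → ¬s) → (¬s ∨ r) reduces to true regardless of the other variables. Either way (¬p → ¬s) → (¬s ∨ r) holds.

Not equivalent: only (⇒) holds.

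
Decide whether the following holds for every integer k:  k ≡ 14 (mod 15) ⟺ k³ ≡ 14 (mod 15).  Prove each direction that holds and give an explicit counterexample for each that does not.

[⇒] Suppose k ≡ 14 (mod 15). Write k = 15j + 14. Then (15j + 14)³ = 3375j³ + 9450j² + 8820j + 2744 = 15(225j³ + 630j² + 588j + 182) + 14, so k³ ≡ 14 (mod 15).

[⇐] Conversely, suppose k³ ≡ 14 (mod 15). The only residue r in {0, …, 14} with r³ ≡ 14 (mod 15) is r = 14, so k ≡ 14 (mod 15).

Equivalent; both directions hold.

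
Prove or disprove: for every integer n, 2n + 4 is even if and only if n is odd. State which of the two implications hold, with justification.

Only the converse holds.

Forward direction. This fails: take n = 0. Then 2n + 4 = 4, which is even, yet n = 0 is even, not odd.

Converse. Suppose n is odd. Since 2 is even, 2n is even for every n, so 2n + 4 has the same parity as 4, which is even. Hence 2n + 4 is even.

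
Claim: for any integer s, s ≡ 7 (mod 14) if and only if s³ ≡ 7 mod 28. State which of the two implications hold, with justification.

The forward direction fails; the converse holds.

Converse. The residues r modulo 28 with r³ ≡ 7 (mod 28) are exactly {7}, and each is ≡ 7 (mod 14).

Forward direction. This fails: take s = 21. Then 21 ≡ 7 (mod 14), but 21³ = 9261 ≡ 21 (mod 28), not 7.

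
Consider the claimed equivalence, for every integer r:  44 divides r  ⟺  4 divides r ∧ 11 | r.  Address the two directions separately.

Both implications hold.

[⇐] Suppose 4 ∣ r and 11 ∣ r. Any common multiple of 4 and 11 is a multiple of their lcm; here gcd(4, 11) = 1, so lcm(4, 11) = 4·11 = 44, so 44 ∣ r.

[⇒] If 44 ∣ r, write r = 44q. Since 44 = 11·4, r = 4·(11q), so 4 ∣ r; and since 44 = 4·11, r = 11·(4q), so 11 ∣ r.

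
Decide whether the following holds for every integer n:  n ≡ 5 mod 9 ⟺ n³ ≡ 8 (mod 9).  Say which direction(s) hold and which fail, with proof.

Only the forward implication holds.

[⇐] This fails: take n = 2. Then 2³ = 8 ≡ 8 (mod 9), yet 2 ≡ 2 (mod 9), not 5.

[⇒] Suppose n ≡ 5 mod 9. Write n = 9j + 5. Then (9j + 5)³ = 729j³ + 1215j² + 675j + 125 = 9(81j³ + 135j² + 75j + 13) + 8, so n³ ≡ 8 (mod 9).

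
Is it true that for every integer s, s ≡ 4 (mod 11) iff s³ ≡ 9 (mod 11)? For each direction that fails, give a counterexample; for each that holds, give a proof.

(⇒) Suppose s ≡ 4 (mod 11). Write s = 11j + 4. Then (11j + 4)³ = 1331j³ + 1452j² + 528j + 64 = 11(121j³ + 132j² + 48j + 5) + 9, so s³ ≡ 9 (mod 11).

(⇐) Conversely, suppose s³ ≡ 9 (mod 11). The only residue r in {0, …, 10} with r³ ≡ 9 (mod 11) is r = 4, so s ≡ 4 (mod 11).

The biconditional holds.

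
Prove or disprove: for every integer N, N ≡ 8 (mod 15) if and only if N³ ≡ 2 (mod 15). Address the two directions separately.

(⟹) Suppose N ≡ 8 (mod 15). Write N = 15j + 8. Then (15j + 8)³ = 3375j³ + 5400j² + 2880j + 512 = 15(225j³ + 360j² + 192j + 34) + 2, so N³ ≡ 2 (mod 15).

(⟸) Conversely, suppose N³ ≡ 2 (mod 15). The only residue r in {0, …, 14} with r³ ≡ 2 (mod 15) is r = 8, so N ≡ 8 (mod 15).

The biconditional holds.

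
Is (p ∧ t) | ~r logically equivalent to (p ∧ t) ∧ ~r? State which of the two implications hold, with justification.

The forward direction fails; the converse holds.

(⇒) This fails. Under t = F, r = F, p = F, the left side is true but the right side is false.

(⇐) Assume the antecedent. If t is true, the antecedent forces (t = T, r = F, p = T), and (p ∧ t) | ~r holds there. If t is false, the antecedent cannot hold. Either way (p ∧ t) | ~r holds.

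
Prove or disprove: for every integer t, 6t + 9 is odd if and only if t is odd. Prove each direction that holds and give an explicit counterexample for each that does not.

(⟹) This fails: take t = 2. Then 6t + 9 = 21, which is odd, yet t = 2 is even, not odd.

(⟸) Suppose t is odd. Since 6 is even, 6t is even for every t, so 6t + 9 has the same parity as 9, which is odd. Hence 6t + 9 is odd.

Only the converse holds.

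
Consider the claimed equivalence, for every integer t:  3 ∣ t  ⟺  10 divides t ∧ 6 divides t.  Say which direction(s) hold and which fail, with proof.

The forward direction fails; the converse holds.

(←) Suppose 10 ∣ t and 6 ∣ t. Any common multiple of 10 and 6 is a multiple of their lcm; here lcm(10, 6) = 10·6/gcd(10, 6) = 60/2 = 30, so 30 ∣ t. Since 3 ∣ 30, it follows that 3 ∣ t.

(→) This fails: take t = 3. Certainly 3 ∣ 3, but 10 ∤ 3.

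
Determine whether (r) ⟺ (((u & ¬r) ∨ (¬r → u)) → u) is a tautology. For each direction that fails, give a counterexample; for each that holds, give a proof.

(→) This fails. Under u = F, r = T, the left side is true but the right side is false.

(←) This fails. Under u = F, r = F, the left side is false but the right side is true.

(⇒) fails and (⇐) fails.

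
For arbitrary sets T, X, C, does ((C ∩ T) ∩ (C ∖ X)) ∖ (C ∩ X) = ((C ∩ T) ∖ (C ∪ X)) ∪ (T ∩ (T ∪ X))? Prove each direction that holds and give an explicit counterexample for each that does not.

Only the forward inclusion holds.

Forward inclusion. Let x ∈ ((C ∩ T) ∩ (C ∖ X)) ∖ (C ∩ X). Then x ∈ T ∩ C and x ∉ X, from which x ∈ ((C ∩ T) ∖ (C ∪ X)) ∪ (T ∩ (T ∪ X)).

Reverse inclusion. This inclusion fails. Take T = {1}, X = ∅, C = ∅; then 1 ∈ ((C ∩ T) ∖ (C ∪ X)) ∪ (T ∩ (T ∪ X)) but 1 ∉ ((C ∩ T) ∩ (C ∖ X)) ∖ (C ∩ X).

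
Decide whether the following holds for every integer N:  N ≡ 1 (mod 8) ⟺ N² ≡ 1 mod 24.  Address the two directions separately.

Neither direction holds.

(⇒) This fails: take N = 9. Then 9 ≡ 1 (mod 8), but 9² = 81 ≡ 9 (mod 24), not 1.

(⇐) This fails: take N = 5. Then 5² = 25 ≡ 1 (mod 24), yet 5 ≡ 5 (mod 8), not 1.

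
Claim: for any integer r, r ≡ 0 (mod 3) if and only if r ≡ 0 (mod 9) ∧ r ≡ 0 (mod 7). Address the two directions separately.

Only the reverse direction holds.

(⟹) This fails: r = 3 gives 3 ≡ 0 (mod 3) but 3 ≡ 3 (mod 9), so the conjunction on the right does not hold.

(⟸) Conversely, if r ≡ 0 (mod 9) and r ≡ 0 (mod 7), then by the Chinese remainder theorem r ≡ 0 (mod 63). Since 0 ≡ 0 (mod 3) and 3 ∣ 63, we get r ≡ 0 (mod 3).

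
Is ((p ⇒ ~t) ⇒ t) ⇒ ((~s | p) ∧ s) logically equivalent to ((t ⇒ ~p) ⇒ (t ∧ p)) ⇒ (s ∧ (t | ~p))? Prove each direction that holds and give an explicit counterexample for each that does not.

(→) Assume the antecedent. If s is true, the consequent reduces to true regardless of the other variables. If s is false, the antecedent forces (p = F, s = F, t = F) or (p = T, s = F, t = F), and the consequent holds there. Either way the consequent holds.

(←) This fails. Under p = F, s = F, t = T, the left side is false but the right side is true.

Only the forward implication holds.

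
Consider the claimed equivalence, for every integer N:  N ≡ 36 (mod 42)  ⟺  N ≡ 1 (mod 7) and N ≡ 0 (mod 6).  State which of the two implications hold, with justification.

(⟹) Suppose N ≡ 36 (mod 42); write N = 42j + 36. Since 7 ∣ 42, reducing mod 7 gives N ≡ 36 ≡ 1 (mod 7); since 6 ∣ 42, reducing mod 6 gives N ≡ 36 ≡ 0 (mod 6).

(⟸) Conversely, if N ≡ 1 (mod 7) and N ≡ 0 (mod 6), then by the Chinese remainder theorem N ≡ 36 (mod 42). This is exactly N ≡ 36 (mod 42).

Both implications hold.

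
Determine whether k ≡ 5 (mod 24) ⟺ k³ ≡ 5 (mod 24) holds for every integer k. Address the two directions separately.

Equivalent; both directions hold.

(→) Suppose k ≡ 5 (mod 24). Write k = 24j + 5. Then (24j + 5)³ = 13824j³ + 8640j² + 1800j + 125 = 24(576j³ + 360j² + 75j + 5) + 5, so k³ ≡ 5 (mod 24).

(←) Conversely, suppose k³ ≡ 5 (mod 24). The only residue r in {0, …, 23} with r³ ≡ 5 (mod 24) is r = 5, so k ≡ 5 (mod 24).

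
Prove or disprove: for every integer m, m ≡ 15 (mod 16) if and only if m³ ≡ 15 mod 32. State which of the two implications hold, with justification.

Not equivalent: only (⇐) holds.

(←) The residues r modulo 32 with r³ ≡ 15 (mod 32) are exactly {15}, and each is ≡ 15 (mod 16).

(→) This fails: take m = 31. Then 31 ≡ 15 (mod 16), but 31³ = 29791 ≡ 31 (mod 32), not 15.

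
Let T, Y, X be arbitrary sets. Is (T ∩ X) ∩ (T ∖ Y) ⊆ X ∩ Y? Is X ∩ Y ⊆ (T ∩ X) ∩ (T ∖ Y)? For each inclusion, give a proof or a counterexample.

Neither inclusion holds.

(⟹) This inclusion fails. Take T = {1}, Y = ∅, X = {1}; then 1 ∈ (T ∩ X) ∩ (T ∖ Y) but 1 ∉ X ∩ Y.

(⟸) This inclusion fails. Take T = ∅, Y = {1}, X = {1}; then 1 ∈ X ∩ Y but 1 ∉ (T ∩ X) ∩ (T ∖ Y).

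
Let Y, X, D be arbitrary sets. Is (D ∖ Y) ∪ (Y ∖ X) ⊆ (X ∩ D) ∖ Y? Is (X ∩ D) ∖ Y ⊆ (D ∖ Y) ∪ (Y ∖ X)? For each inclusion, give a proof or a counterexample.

Only the reverse inclusion holds.

(⊆) This inclusion fails. Take Y = {1}, X = ∅, D = ∅; then 1 ∈ (D ∖ Y) ∪ (Y ∖ X) but 1 ∉ (X ∩ D) ∖ Y.

(⊇) Let x ∈ (X ∩ D) ∖ Y. Then x ∈ X ∩ D and x ∉ Y, from which x ∈ (D ∖ Y) ∪ (Y ∖ X).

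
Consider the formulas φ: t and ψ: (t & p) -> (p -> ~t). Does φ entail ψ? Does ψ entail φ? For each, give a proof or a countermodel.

Both directions fail.

(⇒) This fails. Under t = T, p = T, the left side is true but the right side is false.

(⇐) This fails. Under t = F, p = F, the left side is false but the right side is true.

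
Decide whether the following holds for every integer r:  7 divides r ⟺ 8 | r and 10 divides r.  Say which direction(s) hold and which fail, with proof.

Neither direction holds.

[⇒] This fails: take r = 7. Certainly 7 ∣ 7, but 8 ∤ 7.

[⇐] This fails: take r = 40. Both 8 ∣ 40 and 10 ∣ 40, yet 40 is not a multiple of 7 (since 40 = 5·7 + 5), so 7 ∤ 40.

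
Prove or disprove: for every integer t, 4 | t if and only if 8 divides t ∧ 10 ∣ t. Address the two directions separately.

(⟹) This fails: take t = 4. Certainly 4 ∣ 4, but 8 ∤ 4.

(⟸) Suppose 8 ∣ t and 10 ∣ t. Any common multiple of 8 and 10 is a multiple of their lcm; here lcm(8, 10) = 8·10/gcd(8, 10) = 80/2 = 40, so 40 ∣ t. Since 4 ∣ 40, it follows that 4 ∣ t.

(⇒) fails; (⇐) holds.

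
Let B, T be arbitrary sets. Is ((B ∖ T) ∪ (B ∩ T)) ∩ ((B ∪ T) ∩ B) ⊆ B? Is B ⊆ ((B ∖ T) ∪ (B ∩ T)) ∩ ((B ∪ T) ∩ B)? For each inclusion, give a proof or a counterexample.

Both inclusions hold.

(⊇) Let x ∈ B. Then either x ∈ B and x ∉ T; or x ∈ B ∩ T. In each case x ∈ ((B ∖ T) ∪ (B ∩ T)) ∩ ((B ∪ T) ∩ B), so B ⊆ ((B ∖ T) ∪ (B ∩ T)) ∩ ((B ∪ T) ∩ B).

(⊆) Let x ∈ ((B ∖ T) ∪ (B ∩ T)) ∩ ((B ∪ T) ∩ B). Then either x ∈ B and x ∉ T; or x ∈ B ∩ T. In each case x ∈ B, so ((B ∖ T) ∪ (B ∩ T)) ∩ ((B ∪ T) ∩ B) ⊆ B.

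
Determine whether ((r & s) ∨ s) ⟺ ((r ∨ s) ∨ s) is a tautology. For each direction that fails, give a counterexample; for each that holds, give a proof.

[⇐] This fails. Under r = T, s = F, the left side is false but the right side is true.

[⇒] Assume the antecedent. If r is true, (r ∨ s) ∨ s reduces to true regardless of the other variables. If r is false, the antecedent forces (r = F, s = T), and (r ∨ s) ∨ s holds there. Either way (r ∨ s) ∨ s holds.

(⇒) holds; (⇐) fails.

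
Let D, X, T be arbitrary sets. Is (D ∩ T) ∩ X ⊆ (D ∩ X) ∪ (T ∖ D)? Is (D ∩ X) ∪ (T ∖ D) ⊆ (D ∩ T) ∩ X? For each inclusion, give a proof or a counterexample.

The sets are not equal: only the forward inclusion holds.

Reverse inclusion. This inclusion fails. Take D = {1}, X = {1}, T = ∅; then 1 ∈ (D ∩ X) ∪ (T ∖ D) but 1 ∉ (D ∩ T) ∩ X.

Forward inclusion. Let x ∈ (D ∩ T) ∩ X. Then x ∈ D ∩ X ∩ T, from which x ∈ (D ∩ X) ∪ (T ∖ D).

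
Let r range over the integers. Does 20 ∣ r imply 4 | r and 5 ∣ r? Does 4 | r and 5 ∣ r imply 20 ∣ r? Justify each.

(⇒) If 20 ∣ r, write r = 20q. Since 20 = 5·4, r = 4·(5q), so 4 ∣ r; and since 20 = 4·5, r = 5·(4q), so 5 ∣ r.

(⇐) Suppose 4 ∣ r and 5 ∣ r. Any common multiple of 4 and 5 is a multiple of their lcm; here gcd(4, 5) = 1, so lcm(4, 5) = 4·5 = 20, so 20 ∣ r.

Both implications hold.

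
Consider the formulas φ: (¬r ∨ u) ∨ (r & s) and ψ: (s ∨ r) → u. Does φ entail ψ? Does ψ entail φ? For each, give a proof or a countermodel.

Not equivalent: only (⇐) holds.

Forward direction. This fails. Under u = F, r = F, s = T, the left side is true but the right side is false.

Converse. Assume the antecedent. If u is true, (¬r ∨ u) ∨ (r & s) reduces to true regardless of the other variables. If u is false, the antecedent forces (u = F, r = F, s = F), and (¬r ∨ u) ∨ (r & s) holds there. Either way (¬r ∨ u) ∨ (r & s) holds.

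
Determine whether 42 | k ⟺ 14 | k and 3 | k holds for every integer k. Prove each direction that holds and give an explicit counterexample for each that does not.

Both directions hold; the statement is true.

Forward direction. If 42 ∣ k, write k = 42q. Since 42 = 3·14, k = 14·(3q), so 14 ∣ k; and since 42 = 14·3, k = 3·(14q), so 3 ∣ k.

Converse. Suppose 14 ∣ k and 3 ∣ k. Any common multiple of 14 and 3 is a multiple of their lcm; here gcd(14, 3) = 1, so lcm(14, 3) = 14·3 = 42, so 42 ∣ k.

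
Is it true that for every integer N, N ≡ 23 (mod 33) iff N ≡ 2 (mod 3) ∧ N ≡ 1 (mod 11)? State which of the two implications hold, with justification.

(⇐) If N ≡ 2 (mod 3) and N ≡ 1 (mod 11), then by the Chinese remainder theorem N ≡ 23 (mod 33). This is exactly N ≡ 23 (mod 33).

(⇒) Suppose N ≡ 23 (mod 33); write N = 33j + 23. Since 3 ∣ 33, reducing mod 3 gives N ≡ 23 ≡ 2 (mod 3); since 11 ∣ 33, reducing mod 11 gives N ≡ 23 ≡ 1 (mod 11).

The biconditional holds.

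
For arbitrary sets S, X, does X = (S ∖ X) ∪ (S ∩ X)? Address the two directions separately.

(⟹) This inclusion fails. Take S = ∅, X = {1}; then 1 ∈ X but 1 ∉ (S ∖ X) ∪ (S ∩ X).

(⟸) This inclusion fails. Take S = {1}, X = ∅; then 1 ∈ (S ∖ X) ∪ (S ∩ X) but 1 ∉ X.

(⊆) fails and (⊇) fails.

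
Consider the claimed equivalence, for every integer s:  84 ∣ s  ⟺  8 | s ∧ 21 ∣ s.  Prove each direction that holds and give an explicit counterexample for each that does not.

[⇒] This fails: take s = 84. Certainly 84 ∣ 84, but 8 ∤ 84.

[⇐] Suppose 8 ∣ s and 21 ∣ s. Any common multiple of 8 and 21 is a multiple of their lcm; here gcd(8, 21) = 1, so lcm(8, 21) = 8·21 = 168, so 168 ∣ s. Since 84 ∣ 168, it follows that 84 ∣ s.

(⇒) fails; (⇐) holds.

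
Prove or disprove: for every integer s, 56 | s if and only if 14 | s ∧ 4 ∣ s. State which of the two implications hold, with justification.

(⇒) holds; (⇐) fails.

Forward direction. If 56 ∣ s, write s = 56q. Since 56 = 4·14, s = 14·(4q), so 14 ∣ s; and since 56 = 14·4, s = 4·(14q), so 4 ∣ s.

Converse. This fails: take s = 28. Both 14 ∣ 28 and 4 ∣ 28, yet 28 is not a multiple of 56 (since 28 = 0·56 + 28), so 56 ∤ 28.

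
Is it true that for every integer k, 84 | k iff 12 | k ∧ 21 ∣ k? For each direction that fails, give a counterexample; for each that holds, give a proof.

[⇐] Suppose 12 ∣ k and 21 ∣ k. Any common multiple of 12 and 21 is a multiple of their lcm; here lcm(12, 21) = 12·21/gcd(12, 21) = 252/3 = 84, so 84 ∣ k.

[⇒] If 84 ∣ k, write k = 84q. Since 84 = 7·12, k = 12·(7q), so 12 ∣ k; and since 84 = 4·21, k = 21·(4q), so 21 ∣ k.

The biconditional holds.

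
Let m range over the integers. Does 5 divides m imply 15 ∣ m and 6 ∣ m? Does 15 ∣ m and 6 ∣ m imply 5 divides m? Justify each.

(→) This fails: take m = 5. Certainly 5 ∣ 5, but 15 ∤ 5.

(←) Suppose 15 ∣ m and 6 ∣ m. Any common multiple of 15 and 6 is a multiple of their lcm; here lcm(15, 6) = 15·6/gcd(15, 6) = 90/3 = 30, so 30 ∣ m. Since 5 ∣ 30, it follows that 5 ∣ m.

Only the converse holds.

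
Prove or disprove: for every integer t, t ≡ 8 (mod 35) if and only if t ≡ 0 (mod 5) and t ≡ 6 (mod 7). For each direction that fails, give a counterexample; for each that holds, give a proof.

Neither direction holds.

(→) This fails: t = 8 gives 8 ≡ 8 (mod 35) but 8 ≡ 3 (mod 5), so the conjunction on the right does not hold.

(←) This fails: t = 20 satisfies both congruences on the right (20 ≡ 0 mod 5 and 20 ≡ 6 mod 7) yet 20 ≡ 20 (mod 35), not 8.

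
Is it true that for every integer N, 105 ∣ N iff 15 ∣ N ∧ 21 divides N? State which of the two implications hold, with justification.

[⇒] If 105 ∣ N, write N = 105q. Since 105 = 7·15, N = 15·(7q), so 15 ∣ N; and since 105 = 5·21, N = 21·(5q), so 21 ∣ N.

[⇐] Suppose 15 ∣ N and 21 ∣ N. Any common multiple of 15 and 21 is a multiple of their lcm; here lcm(15, 21) = 15·21/gcd(15, 21) = 315/3 = 105, so 105 ∣ N.

The biconditional holds.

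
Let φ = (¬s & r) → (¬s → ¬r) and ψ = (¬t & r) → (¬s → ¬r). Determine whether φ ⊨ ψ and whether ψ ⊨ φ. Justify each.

(⟹) Assume the antecedent. If s is true, (¬t & r) → (¬s → ¬r) reduces to true regardless of the other variables. If s is false, the antecedent forces (s = F, t = F, r = F) or (s = F, t = T, r = F), and (¬t & r) → (¬s → ¬r) holds there. Either way (¬t & r) → (¬s → ¬r) holds.

(⟸) This fails. Under s = F, t = T, r = T, the left side is false but the right side is true.

(⇒) holds; (⇐) fails.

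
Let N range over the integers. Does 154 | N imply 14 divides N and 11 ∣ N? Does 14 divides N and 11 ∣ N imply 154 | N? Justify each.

(⇒) If 154 ∣ N, write N = 154q. Since 154 = 11·14, N = 14·(11q), so 14 ∣ N; and since 154 = 14·11, N = 11·(14q), so 11 ∣ N.

(⇐) Suppose 14 ∣ N and 11 ∣ N. Any common multiple of 14 and 11 is a multiple of their lcm; here gcd(14, 11) = 1, so lcm(14, 11) = 14·11 = 154, so 154 ∣ N.

Both directions hold.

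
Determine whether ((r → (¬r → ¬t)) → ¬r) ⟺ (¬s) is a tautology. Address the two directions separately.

Both directions fail.

(⟹) This fails. Under r = F, t = F, s = T, the left side is true but the right side is false.

(⟸) This fails. Under r = T, t = F, s = F, the left side is false but the right side is true.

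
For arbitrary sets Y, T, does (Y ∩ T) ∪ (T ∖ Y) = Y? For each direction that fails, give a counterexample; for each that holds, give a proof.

(⟹) This inclusion fails. Take Y = ∅, T = {1}; then 1 ∈ (Y ∩ T) ∪ (T ∖ Y) but 1 ∉ Y.

(⟸) This inclusion fails. Take Y = {1}, T = ∅; then 1 ∈ Y but 1 ∉ (Y ∩ T) ∪ (T ∖ Y).

Neither inclusion holds.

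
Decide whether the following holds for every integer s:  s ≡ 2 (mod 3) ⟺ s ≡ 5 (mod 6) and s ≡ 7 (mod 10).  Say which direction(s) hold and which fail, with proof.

(←) If s ≡ 5 (mod 6) and s ≡ 7 (mod 10), then by the Chinese remainder theorem s ≡ 17 (mod 30). Since 17 ≡ 2 (mod 3) and 3 ∣ 30, we get s ≡ 2 (mod 3).

(→) This fails: s = 2 gives 2 ≡ 2 (mod 3) but 2 ≡ 2 (mod 6), so the conjunction on the right does not hold.

(⇒) fails; (⇐) holds.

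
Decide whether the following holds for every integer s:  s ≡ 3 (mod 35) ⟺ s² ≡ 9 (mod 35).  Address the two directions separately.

(⇒) holds; (⇐) fails.

(←) This fails: take s = 17. Then 17² = 289 ≡ 9 (mod 35), yet 17 ≡ 17 (mod 35), not 3.

(→) Suppose s ≡ 3 (mod 35). Write s = 35j + 3. Then (35j + 3)² = 1225j² + 210j + 9 = 35(35j² + 6j) + 9, so s² ≡ 9 (mod 35).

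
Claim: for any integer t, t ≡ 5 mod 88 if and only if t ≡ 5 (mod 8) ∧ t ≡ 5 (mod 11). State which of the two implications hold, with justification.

Forward direction. Suppose t ≡ 5 (mod 88); write t = 88j + 5. Since 8 ∣ 88, reducing mod 8 gives t ≡ 5 (mod 8); since 11 ∣ 88, reducing mod 11 gives t ≡ 5 (mod 11).

Converse. If t ≡ 5 (mod 8) and t ≡ 5 (mod 11), then by the Chinese remainder theorem t ≡ 5 (mod 88). This is exactly t ≡ 5 (mod 88).

Both implications hold.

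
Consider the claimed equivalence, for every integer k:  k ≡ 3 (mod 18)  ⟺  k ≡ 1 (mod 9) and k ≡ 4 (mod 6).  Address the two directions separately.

Neither direction holds.

(⟹) This fails: k = 3 gives 3 ≡ 3 (mod 18) but 3 ≡ 3 (mod 9), so the conjunction on the right does not hold.

(⟸) This fails: k = 10 satisfies both congruences on the right (10 ≡ 1 mod 9 and 10 ≡ 4 mod 6) yet 10 ≡ 10 (mod 18), not 3.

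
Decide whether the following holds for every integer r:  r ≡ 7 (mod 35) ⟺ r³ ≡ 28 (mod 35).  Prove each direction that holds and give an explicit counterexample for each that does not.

Equivalent; both directions hold.

(⇐) Suppose r³ ≡ 28 (mod 35). The only residue r in {0, …, 34} with r³ ≡ 28 (mod 35) is r = 7, so r ≡ 7 (mod 35).

(⇒) Suppose r ≡ 7 (mod 35). Write r = 35j + 7. Then (35j + 7)³ = 42875j³ + 25725j² + 5145j + 343 = 35(1225j³ + 735j² + 147j + 9) + 28, so r³ ≡ 28 (mod 35).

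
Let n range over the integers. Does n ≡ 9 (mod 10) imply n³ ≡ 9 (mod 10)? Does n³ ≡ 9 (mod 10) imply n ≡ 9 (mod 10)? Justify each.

Both directions hold.

(⟹) Suppose n ≡ 9 (mod 10). Write n = 10j + 9. Then (10j + 9)³ = 1000j³ + 2700j² + 2430j + 729 = 10(100j³ + 270j² + 243j + 72) + 9, so n³ ≡ 9 (mod 10).

(⟸) Conversely, suppose n³ ≡ 9 (mod 10). The only residue r in {0, …, 9} with r³ ≡ 9 (mod 10) is r = 9, so n ≡ 9 (mod 10).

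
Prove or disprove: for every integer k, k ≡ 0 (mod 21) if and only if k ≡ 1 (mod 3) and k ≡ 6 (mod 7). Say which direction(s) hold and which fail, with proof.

Both directions fail.

Forward direction. This fails: k = 0 gives 0 ≡ 0 (mod 21) but 0 ≡ 0 (mod 3), so the conjunction on the right does not hold.

Converse. This fails: k = 13 satisfies both congruences on the right (13 ≡ 1 mod 3 and 13 ≡ 6 mod 7) yet 13 ≡ 13 (mod 21), not 0.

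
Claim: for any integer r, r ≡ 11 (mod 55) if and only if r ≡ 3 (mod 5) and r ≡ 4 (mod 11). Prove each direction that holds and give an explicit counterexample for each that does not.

(→) This fails: r = 11 gives 11 ≡ 11 (mod 55) but 11 ≡ 1 (mod 5), so the conjunction on the right does not hold.

(←) This fails: r = 48 satisfies both congruences on the right (48 ≡ 3 mod 5 and 48 ≡ 4 mod 11) yet 48 ≡ 48 (mod 55), not 11.

Neither implication holds.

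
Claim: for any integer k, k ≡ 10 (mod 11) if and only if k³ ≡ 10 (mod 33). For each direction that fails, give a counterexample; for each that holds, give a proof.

[⇒] This fails: take k = 21. Then 21 ≡ 10 (mod 11), but 21³ = 9261 ≡ 21 (mod 33), not 10.

[⇐] Conversely, the residues r modulo 33 with r³ ≡ 10 (mod 33) are exactly {10}, and each is ≡ 10 (mod 11).

Only the converse holds.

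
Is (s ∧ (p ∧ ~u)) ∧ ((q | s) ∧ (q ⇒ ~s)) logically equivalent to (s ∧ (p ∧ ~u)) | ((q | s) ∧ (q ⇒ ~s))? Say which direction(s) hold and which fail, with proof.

The forward direction holds; the converse fails.

[⇒] Assume the antecedent. If s is true, the antecedent forces (s = T, p = T, u = F, q = F), and the consequent holds there. If s is false, the antecedent cannot hold. Either way the consequent holds.

[⇐] This fails. Under s = T, p = F, u = F, q = F, the left side is false but the right side is true.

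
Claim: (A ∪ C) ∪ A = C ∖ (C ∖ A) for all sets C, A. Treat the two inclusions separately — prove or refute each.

(⊆) fails; (⊇) holds.

Forward inclusion. This inclusion fails. Take C = {1}, A = ∅; then 1 ∈ (A ∪ C) ∪ A but 1 ∉ C ∖ (C ∖ A).

Reverse inclusion. Let x ∈ C ∖ (C ∖ A). Then x ∈ C ∩ A, from which x ∈ (A ∪ C) ∪ A.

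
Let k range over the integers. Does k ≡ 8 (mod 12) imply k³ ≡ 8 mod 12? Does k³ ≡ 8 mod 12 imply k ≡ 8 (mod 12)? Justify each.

[⇒] Suppose k ≡ 8 (mod 12). Write k = 12j + 8. Then (12j + 8)³ = 1728j³ + 3456j² + 2304j + 512 = 12(144j³ + 288j² + 192j + 42) + 8, so k³ ≡ 8 (mod 12).

[⇐] This fails: take k = 2. Then 2³ = 8 ≡ 8 (mod 12), yet 2 ≡ 2 (mod 12), not 8.

Not equivalent: only (⇒) holds.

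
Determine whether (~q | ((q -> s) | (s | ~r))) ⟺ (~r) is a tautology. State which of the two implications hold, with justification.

The forward direction fails; the converse holds.

[⇒] This fails. Under s = F, r = T, q = F, the left side is true but the right side is false.

[⇐] Assume the antecedent. If s is true, ~q | ((q -> s) | (s | ~r)) reduces to true regardless of the other variables. If s is false, the antecedent forces (s = F, r = F, q = F) or (s = F, r = F, q = T), and ~q | ((q -> s) | (s | ~r)) holds there. Either way ~q | ((q -> s) | (s | ~r)) holds.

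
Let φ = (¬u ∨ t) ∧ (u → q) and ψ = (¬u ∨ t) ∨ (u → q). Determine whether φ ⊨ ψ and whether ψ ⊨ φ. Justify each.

Not equivalent: only (⇒) holds.

(⟹) Assume the antecedent. If u is true, the antecedent forces (u = T, t = T, q = T), and (¬u ∨ t) ∨ (u → q) holds there. If u is false, (¬u ∨ t) ∨ (u → q) reduces to true regardless of the other variables. Either way (¬u ∨ t) ∨ (u → q) holds.

(⟸) This fails. Under u = T, t = T, q = F, the left side is false but the right side is true.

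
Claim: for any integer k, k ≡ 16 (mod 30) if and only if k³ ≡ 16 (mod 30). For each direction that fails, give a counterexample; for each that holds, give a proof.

Both directions hold.

(⇐) Suppose k³ ≡ 16 (mod 30). The only residue r in {0, …, 29} with r³ ≡ 16 (mod 30) is r = 16, so k ≡ 16 (mod 30).

(⇒) Suppose k ≡ 16 (mod 30). Write k = 30j + 16. Then (30j + 16)³ = 27000j³ + 43200j² + 23040j + 4096 = 30(900j³ + 1440j² + 768j + 136) + 16, so k³ ≡ 16 (mod 30).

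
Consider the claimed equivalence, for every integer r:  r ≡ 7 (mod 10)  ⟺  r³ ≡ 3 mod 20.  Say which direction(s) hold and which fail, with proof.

[⇒] This fails: take r = 17. Then 17 ≡ 7 (mod 10), but 17³ = 4913 ≡ 13 (mod 20), not 3.

[⇐] Conversely, the residues r modulo 20 with r³ ≡ 3 (mod 20) are exactly {7}, and each is ≡ 7 (mod 10).

The forward direction fails; the converse holds.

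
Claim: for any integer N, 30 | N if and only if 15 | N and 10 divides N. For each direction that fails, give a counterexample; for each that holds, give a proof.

Equivalent; both directions hold.

(⇐) Suppose 15 ∣ N and 10 ∣ N. Any common multiple of 15 and 10 is a multiple of their lcm; here lcm(15, 10) = 15·10/gcd(15, 10) = 150/5 = 30, so 30 ∣ N.

(⇒) If 30 ∣ N, write N = 30q. Since 30 = 2·15, N = 15·(2q), so 15 ∣ N; and since 30 = 3·10, N = 10·(3q), so 10 ∣ N.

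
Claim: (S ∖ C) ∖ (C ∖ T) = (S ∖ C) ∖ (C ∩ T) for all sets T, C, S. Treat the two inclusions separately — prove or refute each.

The two sets are equal.

(⟹) Let x ∈ (S ∖ C) ∖ (C ∖ T). Then either x ∈ S and x ∉ T, C; or x ∈ T ∩ S and x ∉ C. In each case x ∈ (S ∖ C) ∖ (C ∩ T), so (S ∖ C) ∖ (C ∖ T) ⊆ (S ∖ C) ∖ (C ∩ T).

(⟸) Let x ∈ (S ∖ C) ∖ (C ∩ T). Then either x ∈ S and x ∉ T, C; or x ∈ T ∩ S and x ∉ C. In each case x ∈ (S ∖ C) ∖ (C ∖ T), so (S ∖ C) ∖ (C ∩ T) ⊆ (S ∖ C) ∖ (C ∖ T).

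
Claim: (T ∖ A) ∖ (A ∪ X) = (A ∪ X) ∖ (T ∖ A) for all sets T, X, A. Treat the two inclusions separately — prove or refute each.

Neither inclusion holds.

(⟹) This inclusion fails. Take T = {1}, X = ∅, A = ∅; then 1 ∈ (T ∖ A) ∖ (A ∪ X) but 1 ∉ (A ∪ X) ∖ (T ∖ A).

(⟸) This inclusion fails. Take T = ∅, X = {1}, A = ∅; then 1 ∈ (A ∪ X) ∖ (T ∖ A) but 1 ∉ (T ∖ A) ∖ (A ∪ X).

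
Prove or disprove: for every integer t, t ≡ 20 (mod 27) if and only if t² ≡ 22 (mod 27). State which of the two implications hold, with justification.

Only the forward direction holds.

(⇐) This fails: take t = 7. Then 7² = 49 ≡ 22 (mod 27), yet 7 ≡ 7 (mod 27), not 20.

(⇒) Suppose t ≡ 20 (mod 27). Write t = 27j + 20. Then (27j + 20)² = 729j² + 1080j + 400 = 27(27j² + 40j + 14) + 22, so t² ≡ 22 (mod 27).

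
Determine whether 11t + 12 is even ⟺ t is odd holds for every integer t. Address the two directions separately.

Neither implication holds.

[⇒] This fails: t = 4 gives 11t + 12 = 56, which is even, but 4 is even, not odd.

[⇐] This also fails: t = 1 is odd, but 11t + 12 = 23 is odd, not even.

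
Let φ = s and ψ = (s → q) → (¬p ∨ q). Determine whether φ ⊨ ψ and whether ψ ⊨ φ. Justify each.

The forward direction holds; the converse fails.

Converse. This fails. Under q = F, p = F, s = F, the left side is false but the right side is true.

Forward direction. Assume the antecedent. If q is true, (s → q) → (¬p ∨ q) reduces to true regardless of the other variables. If q is false, the antecedent forces (q = F, p = F, s = T) or (q = F, p = T, s = T), and (s → q) → (¬p ∨ q) holds there. Either way (s → q) → (¬p ∨ q) holds.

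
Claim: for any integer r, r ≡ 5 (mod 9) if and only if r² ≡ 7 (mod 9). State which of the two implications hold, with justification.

Only the forward direction holds.

Forward direction. Suppose r ≡ 5 (mod 9). Write r = 9j + 5. Then (9j + 5)² = 81j² + 90j + 25 = 9(9j² + 10j + 2) + 7, so r² ≡ 7 (mod 9).

Converse. This fails: take r = 4. Then 4² = 16 ≡ 7 (mod 9), yet 4 ≡ 4 (mod 9), not 5.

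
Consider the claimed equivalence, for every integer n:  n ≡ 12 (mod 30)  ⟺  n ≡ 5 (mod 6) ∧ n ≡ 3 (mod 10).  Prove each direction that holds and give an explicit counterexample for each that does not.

(⇒) This fails: n = 12 gives 12 ≡ 12 (mod 30) but 12 ≡ 0 (mod 6), so the conjunction on the right does not hold.

(⇐) This fails: n = 23 satisfies both congruences on the right (23 ≡ 5 mod 6 and 23 ≡ 3 mod 10) yet 23 ≡ 23 (mod 30), not 12.

Neither implication holds.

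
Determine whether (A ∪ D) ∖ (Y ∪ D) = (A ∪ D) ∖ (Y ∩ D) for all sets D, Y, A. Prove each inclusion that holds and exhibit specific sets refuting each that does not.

Forward inclusion. Let x ∈ (A ∪ D) ∖ (Y ∪ D). Then x ∈ A and x ∉ D, Y, from which x ∈ (A ∪ D) ∖ (Y ∩ D).

Reverse inclusion. This inclusion fails. Take D = {1}, Y = ∅, A = ∅; then 1 ∈ (A ∪ D) ∖ (Y ∩ D) but 1 ∉ (A ∪ D) ∖ (Y ∪ D).

(⊆) holds; (⊇) fails.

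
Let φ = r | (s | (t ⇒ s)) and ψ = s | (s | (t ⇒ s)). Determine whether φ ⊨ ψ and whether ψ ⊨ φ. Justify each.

(←) Assume the antecedent. If t is true, the antecedent forces (t = T, r = F, s = T) or (t = T, r = T, s = T), and r | (s | (t ⇒ s)) holds there. If t is false, r | (s | (t ⇒ s)) reduces to true regardless of the other variables. Either way r | (s | (t ⇒ s)) holds.

(→) This fails. Under t = T, r = T, s = F, the left side is true but the right side is false.

Only the converse holds.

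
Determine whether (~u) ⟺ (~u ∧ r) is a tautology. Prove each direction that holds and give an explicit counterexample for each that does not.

Only the reverse direction holds.

Forward direction. This fails. Under r = F, u = F, the left side is true but the right side is false.

Converse. Assume the antecedent. If r is true, the antecedent forces (r = T, u = F), and ~u holds there. If r is false, the antecedent cannot hold. Either way ~u holds.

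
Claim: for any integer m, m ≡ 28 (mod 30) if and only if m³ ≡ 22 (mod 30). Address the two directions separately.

The biconditional holds.

[⇐] Suppose m³ ≡ 22 (mod 30). The only residue r in {0, …, 29} with r³ ≡ 22 (mod 30) is r = 28, so m ≡ 28 (mod 30).

[⇒] Suppose m ≡ 28 (mod 30). Write m = 30j + 28. Then (30j + 28)³ = 27000j³ + 75600j² + 70560j + 21952 = 30(900j³ + 2520j² + 2352j + 731) + 22, so m³ ≡ 22 (mod 30).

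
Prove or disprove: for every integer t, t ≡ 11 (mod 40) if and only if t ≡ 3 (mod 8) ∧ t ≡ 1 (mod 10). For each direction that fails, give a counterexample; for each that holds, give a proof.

Equivalent; both directions hold.

[⇒] Suppose t ≡ 11 (mod 40); write t = 40j + 11. Since 8 ∣ 40, reducing mod 8 gives t ≡ 11 ≡ 3 (mod 8); since 10 ∣ 40, reducing mod 10 gives t ≡ 11 ≡ 1 (mod 10).

[⇐] Conversely, if t ≡ 3 (mod 8) and t ≡ 1 (mod 10), then by the Chinese remainder theorem t ≡ 11 (mod 40). This is exactly t ≡ 11 (mod 40).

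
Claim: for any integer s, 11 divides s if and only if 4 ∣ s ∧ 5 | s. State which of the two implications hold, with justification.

Neither direction holds.

Forward direction. This fails: take s = 11. Certainly 11 ∣ 11, but 4 ∤ 11.

Converse. This fails: take s = 20. Both 4 ∣ 20 and 5 ∣ 20, yet 20 is not a multiple of 11 (since 20 = 1·11 + 9), so 11 ∤ 20.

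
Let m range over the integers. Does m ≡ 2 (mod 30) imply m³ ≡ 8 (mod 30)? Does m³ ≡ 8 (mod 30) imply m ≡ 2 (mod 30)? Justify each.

The biconditional holds.

Forward direction. Suppose m ≡ 2 (mod 30). Write m = 30j + 2. Then (30j + 2)³ = 27000j³ + 5400j² + 360j + 8 = 30(900j³ + 180j² + 12j) + 8, so m³ ≡ 8 (mod 30).

Converse. Suppose m³ ≡ 8 (mod 30). The only residue r in {0, …, 29} with r³ ≡ 8 (mod 30) is r = 2, so m ≡ 2 (mod 30).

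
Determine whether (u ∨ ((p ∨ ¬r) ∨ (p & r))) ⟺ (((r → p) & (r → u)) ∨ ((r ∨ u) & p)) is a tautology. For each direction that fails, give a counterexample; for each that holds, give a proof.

Only the converse holds.

(→) This fails. Under p = F, u = T, r = T, the left side is true but the right side is false.

(←) Assume the antecedent. If p is true, u ∨ ((p ∨ ¬r) ∨ (p & r)) reduces to true regardless of the other variables. If p is false, the antecedent forces (p = F, u = F, r = F) or (p = F, u = T, r = F), and u ∨ ((p ∨ ¬r) ∨ (p & r)) holds there. Either way u ∨ ((p ∨ ¬r) ∨ (p & r)) holds.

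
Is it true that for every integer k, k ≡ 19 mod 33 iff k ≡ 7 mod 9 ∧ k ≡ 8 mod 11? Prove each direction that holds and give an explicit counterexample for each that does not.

(→) This fails: k = 19 gives 19 ≡ 19 (mod 33) but 19 ≡ 1 (mod 9), so the conjunction on the right does not hold.

(←) Conversely, if k ≡ 7 (mod 9) and k ≡ 8 (mod 11), then by the Chinese remainder theorem k ≡ 52 (mod 99). Since 52 ≡ 19 (mod 33) and 33 ∣ 99, we get k ≡ 19 (mod 33).

Only the converse holds.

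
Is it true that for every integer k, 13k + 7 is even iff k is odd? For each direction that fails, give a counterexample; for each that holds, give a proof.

Forward direction. Suppose 13k + 7 is even. Since 13 is odd, 13k and k have the same parity, so 13k + 7 ≡ k + 7 (mod 2). As 7 is odd, 13k + 7 is even exactly when k is odd. Thus k is odd.

Converse. Suppose k is odd; write k = 2j + 1. Then 13k + 7 = 13·(2j + 1) + 7 = 2·13j + 20, which is even.

Both implications hold.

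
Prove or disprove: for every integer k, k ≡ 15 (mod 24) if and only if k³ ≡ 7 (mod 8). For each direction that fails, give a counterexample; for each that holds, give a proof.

(⇒) holds; (⇐) fails.

Forward direction. Suppose k ≡ 15 (mod 24). Then k³ ≡ 15³ = 3375 (mod 24), and since 8 ∣ 24, also k³ ≡ 7 (mod 8).

Converse. This fails: take k = 7. Then 7³ = 343 ≡ 7 (mod 8), yet 7 ≡ 7 (mod 24), not 15.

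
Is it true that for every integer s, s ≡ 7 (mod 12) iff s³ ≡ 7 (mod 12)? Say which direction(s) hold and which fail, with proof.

The biconditional holds.

(⟹) Suppose s ≡ 7 (mod 12). Write s = 12j + 7. Then (12j + 7)³ = 1728j³ + 3024j² + 1764j + 343 = 12(144j³ + 252j² + 147j + 28) + 7, so s³ ≡ 7 (mod 12).

(⟸) For the converse, argue contrapositively. If s ≢ 7 (mod 12), then s is congruent to one of 0, 1, 2, 3, 4, 5, 6, 8, 9, 10, 11 modulo 12, and these give s³ ≡ 0, 1, 8, 3, 4, 5, 0, 8, 9, 4, 11 respectively — never 7.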